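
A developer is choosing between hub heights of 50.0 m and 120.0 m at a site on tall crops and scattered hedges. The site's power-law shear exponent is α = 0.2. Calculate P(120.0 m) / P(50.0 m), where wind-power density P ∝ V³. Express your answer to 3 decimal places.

Speed ratio: V_B/V_A = (z_B/z_A)^α = (120.0/50.0)^0.2 = (2.4000)^0.2 = 1.19136
Power-density ratio: P_B/P_A = (V_B/V_A)³ = (1.19136)³ = 1.69093

1.691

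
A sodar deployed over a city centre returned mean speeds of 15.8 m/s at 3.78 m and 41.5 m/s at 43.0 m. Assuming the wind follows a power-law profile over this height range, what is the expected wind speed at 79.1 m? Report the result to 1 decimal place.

First find α: α = ln(V₂/V₁)/ln(z₂/z₁) = ln(41.5/15.8)/ln(43.0/3.78) = 0.96568/2.43148 = 0.3972
Extrapolate from 43.0 m to 79.1 m: V₃ = 41.5 × (79.1/43.0)^0.3972 = 41.5 × 1.2739 = 52.8664 m/s

52.9 m/s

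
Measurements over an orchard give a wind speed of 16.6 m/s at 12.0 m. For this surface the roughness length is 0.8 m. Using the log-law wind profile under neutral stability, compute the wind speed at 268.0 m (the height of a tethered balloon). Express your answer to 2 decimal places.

Log law: V(z) ∝ ln(z/z₀), so V₂/V₁ = ln(z₂/z₀) / ln(z₁/z₀).
ln(268.0/0.8) = 5.8141, ln(12.0/0.8) = 2.7081
V₂ = 16.6 × 5.8141/2.7081 = 16.6 × 2.1470 = 35.6399 m/s

35.64 m/s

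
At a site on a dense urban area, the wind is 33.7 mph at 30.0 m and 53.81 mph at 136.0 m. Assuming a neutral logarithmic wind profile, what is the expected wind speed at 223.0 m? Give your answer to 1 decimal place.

60.4 mph

Log law: V ∝ ln(z/z₀). From the pair, with r = V₁/V₂ = 0.62628,
ln z₀ = (ln z₁ − r·ln z₂)/(1 − r) = (3.4012 − 0.62628×4.9127)/0.37372 = 0.8683 → z₀ = 2.383 m
V₃ = V₁ · ln(z₃/z₀)/ln(z₁/z₀) = 33.7 × 4.5388/2.5329 = 60.3896 mph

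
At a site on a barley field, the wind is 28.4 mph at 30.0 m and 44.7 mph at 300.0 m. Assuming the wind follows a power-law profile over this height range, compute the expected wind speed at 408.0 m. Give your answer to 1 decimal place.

First find α: α = ln(V₂/V₁)/ln(z₂/z₁) = ln(44.7/28.4)/ln(300.0/30.0) = 0.45358/2.30259 = 0.1970
Extrapolate from 300.0 m to 408.0 m: V₃ = 44.7 × (408.0/300.0)^0.1970 = 44.7 × 1.0624 = 47.4912 mph

47.5 mph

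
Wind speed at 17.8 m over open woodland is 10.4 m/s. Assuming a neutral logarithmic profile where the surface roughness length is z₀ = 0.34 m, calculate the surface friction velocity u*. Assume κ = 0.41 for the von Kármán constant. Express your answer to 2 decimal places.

u* ≈ 1.08 m/s

Log law: V(z) = (u*/κ) · ln(z/z₀) ⇒ u* = κ · V / ln(z/z₀)
u* = 0.41 × 10.4 / ln(17.8/0.34) = 0.41 × 10.4 / 3.9580
   = 4.2640 / 3.9580 = 1.0773 m/s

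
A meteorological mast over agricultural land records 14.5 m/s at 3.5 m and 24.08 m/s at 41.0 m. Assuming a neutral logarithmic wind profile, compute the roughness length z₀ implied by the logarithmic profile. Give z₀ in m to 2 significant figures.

z₀ ≈ 0.084 m

Log law: V(z) ∝ ln(z/z₀). With r = V₁/V₂ = 14.5/24.08 = 0.60216,
r · ln(z₂/z₀) = ln(z₁/z₀) ⇒ ln z₀ = (ln z₁ − r·ln z₂)/(1 − r)
ln z₀ = (1.25276 − 0.60216×3.71357) / 0.39784 = -2.4718
z₀ = exp(-2.4718) = 0.08443 m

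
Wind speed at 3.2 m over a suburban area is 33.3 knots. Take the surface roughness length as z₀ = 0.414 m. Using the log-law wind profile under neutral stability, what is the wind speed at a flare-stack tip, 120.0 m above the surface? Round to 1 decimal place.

92.3 knots

Log law: V(z) ∝ ln(z/z₀), so V₂/V₁ = ln(z₂/z₀) / ln(z₁/z₀).
ln(120.0/0.414) = 5.6694, ln(3.2/0.414) = 2.0450
V₂ = 33.3 × 5.6694/2.0450 = 33.3 × 2.7723 = 92.3162 knots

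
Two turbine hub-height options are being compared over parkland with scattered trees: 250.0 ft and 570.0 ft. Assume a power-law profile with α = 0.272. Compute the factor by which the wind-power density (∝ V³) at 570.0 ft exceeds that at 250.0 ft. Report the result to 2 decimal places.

Speed ratio: V_B/V_A = (z_B/z_A)^α = (570.0/250.0)^0.272 = (2.2800)^0.272 = 1.25129
Power-density ratio: P_B/P_A = (V_B/V_A)³ = (1.25129)³ = 1.95918

1.96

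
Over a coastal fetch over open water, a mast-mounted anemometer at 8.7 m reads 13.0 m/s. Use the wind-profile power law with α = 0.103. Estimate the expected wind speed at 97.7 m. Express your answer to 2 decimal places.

Power-law profile: V₂ = V₁ · (z₂/z₁)^α
V₂ = 13.0 × (97.7/8.7)^0.103 = 13.0 × (11.2299)^0.103
    = 13.0 × 1.2829 = 16.6775 m/s

16.68 m/s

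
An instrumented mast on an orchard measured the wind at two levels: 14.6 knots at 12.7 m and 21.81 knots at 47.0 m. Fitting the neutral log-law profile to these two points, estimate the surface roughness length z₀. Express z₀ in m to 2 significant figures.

Log law: V(z) ∝ ln(z/z₀). With r = V₁/V₂ = 14.6/21.81 = 0.66942,
r · ln(z₂/z₀) = ln(z₁/z₀) ⇒ ln z₀ = (ln z₁ − r·ln z₂)/(1 − r)
ln z₀ = (2.54160 − 0.66942×3.85015) / 0.33058 = -0.1082
z₀ = exp(-0.1082) = 0.8975 m

z₀ ≈ 0.90 m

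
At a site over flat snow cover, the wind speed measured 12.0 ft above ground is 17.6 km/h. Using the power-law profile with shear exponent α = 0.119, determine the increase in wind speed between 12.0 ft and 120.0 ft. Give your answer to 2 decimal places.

Power law: V₂ = V₁ · (z₂/z₁)^α = 17.6 × (10.0000)^0.119 = 23.1480 km/h
ΔV = 23.1480 − 17.6 = 5.5480 km/h

5.55 km/h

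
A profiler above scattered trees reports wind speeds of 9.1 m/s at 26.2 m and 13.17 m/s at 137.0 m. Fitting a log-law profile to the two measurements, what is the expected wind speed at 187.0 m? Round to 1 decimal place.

Log law: V ∝ ln(z/z₀). From the pair, with r = V₁/V₂ = 0.69096,
ln z₀ = (ln z₁ − r·ln z₂)/(1 − r) = (3.2658 − 0.69096×4.9200)/0.30904 = -0.4329 → z₀ = 0.6486 m
V₃ = V₁ · ln(z₃/z₀)/ln(z₁/z₀) = 9.1 × 5.6640/3.6986 = 13.9355 m/s

13.9 m/s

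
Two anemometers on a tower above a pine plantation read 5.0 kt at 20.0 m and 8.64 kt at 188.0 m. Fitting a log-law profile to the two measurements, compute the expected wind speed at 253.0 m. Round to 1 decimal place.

9.1 kt

Log law: V ∝ ln(z/z₀). From the pair, with r = V₁/V₂ = 0.57870,
ln z₀ = (ln z₁ − r·ln z₂)/(1 − r) = (2.9957 − 0.57870×5.2364)/0.42130 = -0.0822 → z₀ = 0.9211 m
V₃ = V₁ · ln(z₃/z₀)/ln(z₁/z₀) = 5.0 × 5.6156/3.0779 = 9.1224 kt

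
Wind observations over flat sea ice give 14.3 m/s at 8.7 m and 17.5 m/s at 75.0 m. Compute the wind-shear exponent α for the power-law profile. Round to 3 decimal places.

Power law: V₂/V₁ = (z₂/z₁)^α ⇒ α = ln(V₂/V₁) / ln(z₂/z₁)
α = ln(17.5/14.3) / ln(75.0/8.7) = ln(1.2238) / ln(8.6207)
  = 0.20194 / 2.15417 = 0.09374

α ≈ 0.094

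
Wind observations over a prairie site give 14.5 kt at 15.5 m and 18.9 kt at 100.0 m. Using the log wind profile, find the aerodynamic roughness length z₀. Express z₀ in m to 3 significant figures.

Log law: V(z) ∝ ln(z/z₀). With r = V₁/V₂ = 14.5/18.9 = 0.76720,
r · ln(z₂/z₀) = ln(z₁/z₀) ⇒ ln z₀ = (ln z₁ − r·ln z₂)/(1 − r)
ln z₀ = (2.74084 − 0.76720×4.60517) / 0.23280 = -3.4030
z₀ = exp(-3.4030) = 0.03327 m

z₀ ≈ 0.0333 m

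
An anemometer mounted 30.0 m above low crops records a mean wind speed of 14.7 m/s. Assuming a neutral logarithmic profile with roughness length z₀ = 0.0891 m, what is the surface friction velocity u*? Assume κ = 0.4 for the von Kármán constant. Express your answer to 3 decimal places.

Log law: V(z) = (u*/κ) · ln(z/z₀) ⇒ u* = κ · V / ln(z/z₀)
u* = 0.4 × 14.7 / ln(30.0/0.0891) = 0.4 × 14.7 / 5.8192
   = 5.8800 / 5.8192 = 1.0104 m/s

u* ≈ 1.010 m/s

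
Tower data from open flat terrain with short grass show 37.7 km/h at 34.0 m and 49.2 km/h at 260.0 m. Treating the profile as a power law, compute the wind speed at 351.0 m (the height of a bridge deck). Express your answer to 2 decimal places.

51.17 km/h

First find α: α = ln(V₂/V₁)/ln(z₂/z₁) = ln(49.2/37.7)/ln(260.0/34.0) = 0.26623/2.03432 = 0.1309
Extrapolate from 260.0 m to 351.0 m: V₃ = 49.2 × (351.0/260.0)^0.1309 = 49.2 × 1.0401 = 51.1708 km/h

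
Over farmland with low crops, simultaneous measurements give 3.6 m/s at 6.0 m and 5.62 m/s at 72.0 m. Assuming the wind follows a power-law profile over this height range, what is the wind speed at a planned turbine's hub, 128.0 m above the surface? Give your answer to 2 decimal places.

First find α: α = ln(V₂/V₁)/ln(z₂/z₁) = ln(5.62/3.6)/ln(72.0/6.0) = 0.44540/2.48491 = 0.1792
Extrapolate from 72.0 m to 128.0 m: V₃ = 5.62 × (128.0/72.0)^0.1792 = 5.62 × 1.1086 = 6.2305 m/s

6.23 m/s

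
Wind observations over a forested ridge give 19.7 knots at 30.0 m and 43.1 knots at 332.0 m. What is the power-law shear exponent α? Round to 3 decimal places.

α ≈ 0.326

Power law: V₂/V₁ = (z₂/z₁)^α ⇒ α = ln(V₂/V₁) / ln(z₂/z₁)
α = ln(43.1/19.7) / ln(332.0/30.0) = ln(2.1878) / ln(11.0667)
  = 0.78290 / 2.40394 = 0.32568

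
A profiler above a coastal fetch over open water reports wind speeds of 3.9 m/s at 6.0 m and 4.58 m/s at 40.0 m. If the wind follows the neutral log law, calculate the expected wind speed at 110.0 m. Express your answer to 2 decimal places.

4.94 m/s

Log law: V ∝ ln(z/z₀). From the pair, with r = V₁/V₂ = 0.85153,
ln z₀ = (ln z₁ − r·ln z₂)/(1 − r) = (1.7918 − 0.85153×3.6889)/0.14847 = -9.0888 → z₀ = 0.0001129 m
V₃ = V₁ · ln(z₃/z₀)/ln(z₁/z₀) = 3.9 × 13.7893/10.8805 = 4.9426 m/s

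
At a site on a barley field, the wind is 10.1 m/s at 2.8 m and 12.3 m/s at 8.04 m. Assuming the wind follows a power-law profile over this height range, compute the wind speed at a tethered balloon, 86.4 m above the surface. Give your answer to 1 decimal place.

19.2 m/s

First find α: α = ln(V₂/V₁)/ln(z₂/z₁) = ln(12.3/10.1)/ln(8.04/2.8) = 0.19706/1.05481 = 0.1868
Extrapolate from 8.04 m to 86.4 m: V₃ = 12.3 × (86.4/8.04)^0.1868 = 12.3 × 1.5583 = 19.1677 m/s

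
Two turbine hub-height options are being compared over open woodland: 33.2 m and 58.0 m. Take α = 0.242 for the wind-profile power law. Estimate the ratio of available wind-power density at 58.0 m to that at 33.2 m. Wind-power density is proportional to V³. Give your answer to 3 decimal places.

1.499

Speed ratio: V_B/V_A = (z_B/z_A)^α = (58.0/33.2)^0.242 = (1.7470)^0.242 = 1.14455
Power-density ratio: P_B/P_A = (V_B/V_A)³ = (1.14455)³ = 1.49935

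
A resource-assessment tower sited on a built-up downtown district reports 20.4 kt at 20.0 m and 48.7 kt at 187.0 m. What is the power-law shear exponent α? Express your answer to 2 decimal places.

Power law: V₂/V₁ = (z₂/z₁)^α ⇒ α = ln(V₂/V₁) / ln(z₂/z₁)
α = ln(48.7/20.4) / ln(187.0/20.0) = ln(2.3873) / ln(9.3500)
  = 0.87014 / 2.23538 = 0.38926

α ≈ 0.39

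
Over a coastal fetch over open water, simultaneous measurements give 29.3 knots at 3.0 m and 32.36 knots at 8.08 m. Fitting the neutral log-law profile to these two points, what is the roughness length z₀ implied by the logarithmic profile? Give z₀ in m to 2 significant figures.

z₀ ≈ 0.00023 m

Log law: V(z) ∝ ln(z/z₀). With r = V₁/V₂ = 29.3/32.36 = 0.90544,
r · ln(z₂/z₀) = ln(z₁/z₀) ⇒ ln z₀ = (ln z₁ − r·ln z₂)/(1 − r)
ln z₀ = (1.09861 − 0.90544×2.08939) / 0.09456 = -8.3883
z₀ = exp(-8.3883) = 0.0002275 m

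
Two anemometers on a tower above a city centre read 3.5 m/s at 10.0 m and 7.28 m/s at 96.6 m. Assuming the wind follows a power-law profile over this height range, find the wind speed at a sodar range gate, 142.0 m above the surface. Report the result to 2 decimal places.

8.24 m/s

First find α: α = ln(V₂/V₁)/ln(z₂/z₁) = ln(7.28/3.5)/ln(96.6/10.0) = 0.73237/2.26799 = 0.3229
Extrapolate from 96.6 m to 142.0 m: V₃ = 7.28 × (142.0/96.6)^0.3229 = 7.28 × 1.1325 = 8.2444 m/s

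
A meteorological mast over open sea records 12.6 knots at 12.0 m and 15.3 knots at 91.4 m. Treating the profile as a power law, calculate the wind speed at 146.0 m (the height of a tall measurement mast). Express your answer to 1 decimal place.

16.0 knots

First find α: α = ln(V₂/V₁)/ln(z₂/z₁) = ln(15.3/12.6)/ln(91.4/12.0) = 0.19416/2.03034 = 0.0956
Extrapolate from 91.4 m to 146.0 m: V₃ = 15.3 × (146.0/91.4)^0.0956 = 15.3 × 1.0458 = 16.0008 knots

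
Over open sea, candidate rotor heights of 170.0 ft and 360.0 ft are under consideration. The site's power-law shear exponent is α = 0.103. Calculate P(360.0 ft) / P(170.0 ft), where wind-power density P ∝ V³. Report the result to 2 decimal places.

1.26

Speed ratio: V_B/V_A = (z_B/z_A)^α = (360.0/170.0)^0.103 = (2.1176)^0.103 = 1.08035
Power-density ratio: P_B/P_A = (V_B/V_A)³ = (1.08035)³ = 1.26092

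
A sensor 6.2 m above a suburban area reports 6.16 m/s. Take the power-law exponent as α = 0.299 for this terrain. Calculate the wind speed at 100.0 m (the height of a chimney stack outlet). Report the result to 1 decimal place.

Power-law profile: V₂ = V₁ · (z₂/z₁)^α
V₂ = 6.16 × (100.0/6.2)^0.299 = 6.16 × (16.1290)^0.299
    = 6.16 × 2.2965 = 14.1467 m/s

14.1 m/s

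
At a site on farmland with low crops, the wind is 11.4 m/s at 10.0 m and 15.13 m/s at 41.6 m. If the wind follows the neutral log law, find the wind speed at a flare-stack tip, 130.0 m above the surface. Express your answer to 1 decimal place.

18.1 m/s

Log law: V ∝ ln(z/z₀). From the pair, with r = V₁/V₂ = 0.75347,
ln z₀ = (ln z₁ − r·ln z₂)/(1 − r) = (2.3026 − 0.75347×3.7281)/0.24653 = -2.0542 → z₀ = 0.1282 m
V₃ = V₁ · ln(z₃/z₀)/ln(z₁/z₀) = 11.4 × 6.9218/4.3568 = 18.1114 m/s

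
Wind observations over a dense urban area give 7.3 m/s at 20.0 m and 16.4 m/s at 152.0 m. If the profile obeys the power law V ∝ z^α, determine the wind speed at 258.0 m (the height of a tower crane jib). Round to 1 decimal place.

First find α: α = ln(V₂/V₁)/ln(z₂/z₁) = ln(16.4/7.3)/ln(152.0/20.0) = 0.80941/2.02815 = 0.3991
Extrapolate from 152.0 m to 258.0 m: V₃ = 16.4 × (258.0/152.0)^0.3991 = 16.4 × 1.2351 = 20.2556 m/s

20.3 m/s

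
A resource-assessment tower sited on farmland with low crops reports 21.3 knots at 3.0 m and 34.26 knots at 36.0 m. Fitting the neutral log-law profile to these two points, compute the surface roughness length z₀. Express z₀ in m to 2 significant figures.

Log law: V(z) ∝ ln(z/z₀). With r = V₁/V₂ = 21.3/34.26 = 0.62172,
r · ln(z₂/z₀) = ln(z₁/z₀) ⇒ ln z₀ = (ln z₁ − r·ln z₂)/(1 − r)
ln z₀ = (1.09861 − 0.62172×3.58352) / 0.37828 = -2.9854
z₀ = exp(-2.9854) = 0.05052 m

z₀ ≈ 0.051 m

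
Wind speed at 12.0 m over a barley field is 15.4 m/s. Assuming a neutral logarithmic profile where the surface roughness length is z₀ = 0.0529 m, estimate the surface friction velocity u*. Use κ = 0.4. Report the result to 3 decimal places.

Log law: V(z) = (u*/κ) · ln(z/z₀) ⇒ u* = κ · V / ln(z/z₀)
u* = 0.4 × 15.4 / ln(12.0/0.0529) = 0.4 × 15.4 / 5.4243
   = 6.1600 / 5.4243 = 1.1356 m/s

u* ≈ 1.136 m/s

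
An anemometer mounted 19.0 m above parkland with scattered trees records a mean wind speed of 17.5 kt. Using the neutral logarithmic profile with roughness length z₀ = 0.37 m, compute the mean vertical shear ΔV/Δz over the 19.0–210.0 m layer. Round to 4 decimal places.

0.0559 kt/m

Log law: V₂ = V₁ · ln(z₂/z₀)/ln(z₁/z₀) = 17.5 × 6.3414/3.9387 = 28.1753 kt
ΔV/Δz = (28.1753 − 17.5)/(210.0 − 19.0) = 10.6753/191.0000 = 0.05589 kt/m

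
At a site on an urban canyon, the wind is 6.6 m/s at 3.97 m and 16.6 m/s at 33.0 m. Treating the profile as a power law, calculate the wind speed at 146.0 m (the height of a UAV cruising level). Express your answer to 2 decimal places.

First find α: α = ln(V₂/V₁)/ln(z₂/z₁) = ln(16.6/6.6)/ln(33.0/3.97) = 0.92233/2.11774 = 0.4355
Extrapolate from 33.0 m to 146.0 m: V₃ = 16.6 × (146.0/33.0)^0.4355 = 16.6 × 1.9111 = 31.7240 m/s

31.72 m/s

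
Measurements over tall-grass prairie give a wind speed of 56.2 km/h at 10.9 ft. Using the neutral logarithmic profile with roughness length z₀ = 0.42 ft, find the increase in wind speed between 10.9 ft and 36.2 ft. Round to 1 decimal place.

Log law: V₂ = V₁ · ln(z₂/z₀)/ln(z₁/z₀) = 56.2 × 4.4566/3.2563 = 76.9160 km/h
ΔV = 76.9160 − 56.2 = 20.7160 km/h

20.7 km/h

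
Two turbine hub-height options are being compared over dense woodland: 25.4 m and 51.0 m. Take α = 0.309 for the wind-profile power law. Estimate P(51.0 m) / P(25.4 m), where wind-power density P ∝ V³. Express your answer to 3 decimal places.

1.908

Speed ratio: V_B/V_A = (z_B/z_A)^α = (51.0/25.4)^0.309 = (2.0079)^0.309 = 1.24035
Power-density ratio: P_B/P_A = (V_B/V_A)³ = (1.24035)³ = 1.90826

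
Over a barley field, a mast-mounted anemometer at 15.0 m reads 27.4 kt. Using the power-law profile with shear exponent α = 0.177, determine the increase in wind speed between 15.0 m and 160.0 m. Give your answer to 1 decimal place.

14.3 kt

Power law: V₂ = V₁ · (z₂/z₁)^α = 27.4 × (10.6667)^0.177 = 41.6593 kt
ΔV = 41.6593 − 27.4 = 14.2593 kt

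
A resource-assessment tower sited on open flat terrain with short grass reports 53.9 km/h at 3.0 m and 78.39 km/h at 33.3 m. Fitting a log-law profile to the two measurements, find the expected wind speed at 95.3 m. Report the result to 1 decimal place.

89.1 km/h

Log law: V ∝ ln(z/z₀). From the pair, with r = V₁/V₂ = 0.68759,
ln z₀ = (ln z₁ − r·ln z₂)/(1 − r) = (1.0986 − 0.68759×3.5056)/0.31241 = -4.1988 → z₀ = 0.01501 m
V₃ = V₁ · ln(z₃/z₀)/ln(z₁/z₀) = 53.9 × 8.7559/5.2974 = 89.0884 km/h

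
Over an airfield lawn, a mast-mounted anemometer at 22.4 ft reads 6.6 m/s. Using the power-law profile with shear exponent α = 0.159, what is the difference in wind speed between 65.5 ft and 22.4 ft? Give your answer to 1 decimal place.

Power law: V₂ = V₁ · (z₂/z₁)^α = 6.6 × (2.9241)^0.159 = 7.8277 m/s
ΔV = 7.8277 − 6.6 = 1.2277 m/s

1.2 m/s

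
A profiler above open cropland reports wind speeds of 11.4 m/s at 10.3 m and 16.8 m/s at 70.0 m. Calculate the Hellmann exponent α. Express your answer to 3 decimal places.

α ≈ 0.202

Power law: V₂/V₁ = (z₂/z₁)^α ⇒ α = ln(V₂/V₁) / ln(z₂/z₁)
α = ln(16.8/11.4) / ln(70.0/10.3) = ln(1.4737) / ln(6.7961)
  = 0.38777 / 1.91635 = 0.20235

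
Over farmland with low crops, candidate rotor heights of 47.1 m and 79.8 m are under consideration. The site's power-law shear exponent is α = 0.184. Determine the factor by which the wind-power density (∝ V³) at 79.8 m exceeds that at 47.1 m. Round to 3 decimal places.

Speed ratio: V_B/V_A = (z_B/z_A)^α = (79.8/47.1)^0.184 = (1.6943)^0.184 = 1.10188
Power-density ratio: P_B/P_A = (V_B/V_A)³ = (1.10188)³ = 1.33782

1.338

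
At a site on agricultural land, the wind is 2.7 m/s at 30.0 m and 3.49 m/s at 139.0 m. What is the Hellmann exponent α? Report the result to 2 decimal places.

α ≈ 0.17

Power law: V₂/V₁ = (z₂/z₁)^α ⇒ α = ln(V₂/V₁) / ln(z₂/z₁)
α = ln(3.49/2.7) / ln(139.0/30.0) = ln(1.2926) / ln(4.6333)
  = 0.25665 / 1.53328 = 0.16739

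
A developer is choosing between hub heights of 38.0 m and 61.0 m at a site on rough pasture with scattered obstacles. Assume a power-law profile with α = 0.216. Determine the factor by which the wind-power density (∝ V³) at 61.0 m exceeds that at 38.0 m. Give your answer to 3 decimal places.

Speed ratio: V_B/V_A = (z_B/z_A)^α = (61.0/38.0)^0.216 = (1.6053)^0.216 = 1.10764
Power-density ratio: P_B/P_A = (V_B/V_A)³ = (1.10764)³ = 1.35892

1.359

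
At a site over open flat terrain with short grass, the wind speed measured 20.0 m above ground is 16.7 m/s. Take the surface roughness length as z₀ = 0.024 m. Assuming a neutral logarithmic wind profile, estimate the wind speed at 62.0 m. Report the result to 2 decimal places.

19.51 m/s

Log law: V(z) ∝ ln(z/z₀), so V₂/V₁ = ln(z₂/z₀) / ln(z₁/z₀).
ln(62.0/0.024) = 7.8568, ln(20.0/0.024) = 6.7254
V₂ = 16.7 × 7.8568/6.7254 = 16.7 × 1.1682 = 19.5094 m/s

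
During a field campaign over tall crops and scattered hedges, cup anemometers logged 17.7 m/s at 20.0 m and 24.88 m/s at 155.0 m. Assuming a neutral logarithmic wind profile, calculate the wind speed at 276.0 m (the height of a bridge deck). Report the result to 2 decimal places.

26.90 m/s

Log law: V ∝ ln(z/z₀). From the pair, with r = V₁/V₂ = 0.71141,
ln z₀ = (ln z₁ − r·ln z₂)/(1 − r) = (2.9957 − 0.71141×5.0434)/0.28859 = -2.0522 → z₀ = 0.1285 m
V₃ = V₁ · ln(z₃/z₀)/ln(z₁/z₀) = 17.7 × 7.6726/5.0479 = 26.9031 m/s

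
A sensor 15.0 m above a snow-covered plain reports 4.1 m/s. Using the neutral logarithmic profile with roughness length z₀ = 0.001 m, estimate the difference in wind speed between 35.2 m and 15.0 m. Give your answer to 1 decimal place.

0.4 m/s

Log law: V₂ = V₁ · ln(z₂/z₀)/ln(z₁/z₀) = 4.1 × 10.4688/9.6158 = 4.4637 m/s
ΔV = 4.4637 − 4.1 = 0.3637 m/s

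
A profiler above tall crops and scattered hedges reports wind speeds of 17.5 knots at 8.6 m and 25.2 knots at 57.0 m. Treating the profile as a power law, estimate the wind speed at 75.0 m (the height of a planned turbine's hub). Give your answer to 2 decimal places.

26.57 knots

First find α: α = ln(V₂/V₁)/ln(z₂/z₁) = ln(25.2/17.5)/ln(57.0/8.6) = 0.36464/1.89129 = 0.1928
Extrapolate from 57.0 m to 75.0 m: V₃ = 25.2 × (75.0/57.0)^0.1928 = 25.2 × 1.0543 = 26.5693 knots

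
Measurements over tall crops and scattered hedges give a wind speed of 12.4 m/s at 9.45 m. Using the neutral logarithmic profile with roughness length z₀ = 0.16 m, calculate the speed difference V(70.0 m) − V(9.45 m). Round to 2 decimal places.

6.09 m/s

Log law: V₂ = V₁ · ln(z₂/z₀)/ln(z₁/z₀) = 12.4 × 6.0811/4.0786 = 18.4881 m/s
ΔV = 18.4881 − 12.4 = 6.0881 m/s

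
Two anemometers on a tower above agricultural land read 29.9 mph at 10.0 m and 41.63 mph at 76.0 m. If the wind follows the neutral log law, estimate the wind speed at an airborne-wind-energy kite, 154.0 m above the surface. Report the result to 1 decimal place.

45.7 mph

Log law: V ∝ ln(z/z₀). From the pair, with r = V₁/V₂ = 0.71823,
ln z₀ = (ln z₁ − r·ln z₂)/(1 − r) = (2.3026 − 0.71823×4.3307)/0.28177 = -2.8672 → z₀ = 0.05686 m
V₃ = V₁ · ln(z₃/z₀)/ln(z₁/z₀) = 29.9 × 7.9042/5.1698 = 45.7145 mph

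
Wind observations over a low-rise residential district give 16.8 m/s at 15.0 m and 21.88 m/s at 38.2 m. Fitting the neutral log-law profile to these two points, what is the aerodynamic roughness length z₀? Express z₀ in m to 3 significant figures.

Log law: V(z) ∝ ln(z/z₀). With r = V₁/V₂ = 16.8/21.88 = 0.76782,
r · ln(z₂/z₀) = ln(z₁/z₀) ⇒ ln z₀ = (ln z₁ − r·ln z₂)/(1 − r)
ln z₀ = (2.70805 − 0.76782×3.64284) / 0.23218 = -0.3834
z₀ = exp(-0.3834) = 0.6816 m

z₀ ≈ 0.682 m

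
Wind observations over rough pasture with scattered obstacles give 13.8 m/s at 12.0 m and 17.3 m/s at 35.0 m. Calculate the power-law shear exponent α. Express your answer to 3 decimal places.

α ≈ 0.211

Power law: V₂/V₁ = (z₂/z₁)^α ⇒ α = ln(V₂/V₁) / ln(z₂/z₁)
α = ln(17.3/13.8) / ln(35.0/12.0) = ln(1.2536) / ln(2.9167)
  = 0.22604 / 1.07044 = 0.21116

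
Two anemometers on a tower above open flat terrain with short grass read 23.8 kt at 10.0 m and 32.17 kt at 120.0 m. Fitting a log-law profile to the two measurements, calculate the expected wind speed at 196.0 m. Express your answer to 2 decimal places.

Log law: V ∝ ln(z/z₀). From the pair, with r = V₁/V₂ = 0.73982,
ln z₀ = (ln z₁ − r·ln z₂)/(1 − r) = (2.3026 − 0.73982×4.7875)/0.26018 = -4.7632 → z₀ = 0.008538 m
V₃ = V₁ · ln(z₃/z₀)/ln(z₁/z₀) = 23.8 × 10.0413/7.0658 = 33.8226 kt

33.82 kt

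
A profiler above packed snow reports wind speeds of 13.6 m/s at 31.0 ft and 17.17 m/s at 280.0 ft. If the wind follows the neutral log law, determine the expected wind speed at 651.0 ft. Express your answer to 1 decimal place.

18.5 m/s

Log law: V ∝ ln(z/z₀). From the pair, with r = V₁/V₂ = 0.79208,
ln z₀ = (ln z₁ − r·ln z₂)/(1 − r) = (3.4340 − 0.79208×5.6348)/0.20792 = -4.9500 → z₀ = 0.007083 ft
V₃ = V₁ · ln(z₃/z₀)/ln(z₁/z₀) = 13.6 × 11.4285/8.3840 = 18.5386 m/s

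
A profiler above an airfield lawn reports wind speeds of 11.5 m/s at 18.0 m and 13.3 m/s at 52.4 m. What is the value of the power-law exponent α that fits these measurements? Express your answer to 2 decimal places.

Power law: V₂/V₁ = (z₂/z₁)^α ⇒ α = ln(V₂/V₁) / ln(z₂/z₁)
α = ln(13.3/11.5) / ln(52.4/18.0) = ln(1.1565) / ln(2.9111)
  = 0.14542 / 1.06853 = 0.13609

α ≈ 0.14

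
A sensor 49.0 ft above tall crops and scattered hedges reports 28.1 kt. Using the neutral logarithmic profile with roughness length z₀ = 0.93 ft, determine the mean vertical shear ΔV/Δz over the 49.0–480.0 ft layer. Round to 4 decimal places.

0.0375 kt/ft

Log law: V₂ = V₁ · ln(z₂/z₀)/ln(z₁/z₀) = 28.1 × 6.2464/3.9644 = 44.2748 kt
ΔV/Δz = (44.2748 − 28.1)/(480.0 − 49.0) = 16.1748/431.0000 = 0.03753 kt/ft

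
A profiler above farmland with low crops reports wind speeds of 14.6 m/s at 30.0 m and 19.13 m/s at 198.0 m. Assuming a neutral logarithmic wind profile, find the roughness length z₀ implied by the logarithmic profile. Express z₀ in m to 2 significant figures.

Log law: V(z) ∝ ln(z/z₀). With r = V₁/V₂ = 14.6/19.13 = 0.76320,
r · ln(z₂/z₀) = ln(z₁/z₀) ⇒ ln z₀ = (ln z₁ − r·ln z₂)/(1 − r)
ln z₀ = (3.40120 − 0.76320×5.28827) / 0.23680 = -2.6807
z₀ = exp(-2.6807) = 0.06851 m

z₀ ≈ 0.069 m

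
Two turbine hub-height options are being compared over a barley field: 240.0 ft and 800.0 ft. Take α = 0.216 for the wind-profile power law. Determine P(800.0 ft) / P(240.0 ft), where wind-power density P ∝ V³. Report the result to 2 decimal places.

Speed ratio: V_B/V_A = (z_B/z_A)^α = (800.0/240.0)^0.216 = (3.3333)^0.216 = 1.29701
Power-density ratio: P_B/P_A = (V_B/V_A)³ = (1.29701)³ = 2.18185

2.18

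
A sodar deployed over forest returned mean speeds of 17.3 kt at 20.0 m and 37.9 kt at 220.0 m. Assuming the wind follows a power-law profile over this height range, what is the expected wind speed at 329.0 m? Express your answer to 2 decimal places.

First find α: α = ln(V₂/V₁)/ln(z₂/z₁) = ln(37.9/17.3)/ln(220.0/20.0) = 0.78424/2.39790 = 0.3271
Extrapolate from 220.0 m to 329.0 m: V₃ = 37.9 × (329.0/220.0)^0.3271 = 37.9 × 1.1407 = 43.2314 kt

43.23 kt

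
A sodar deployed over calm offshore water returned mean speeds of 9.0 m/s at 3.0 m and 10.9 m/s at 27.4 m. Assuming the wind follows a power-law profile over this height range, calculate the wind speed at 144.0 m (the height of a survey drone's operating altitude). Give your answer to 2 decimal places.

12.58 m/s

First find α: α = ln(V₂/V₁)/ln(z₂/z₁) = ln(10.9/9.0)/ln(27.4/3.0) = 0.19154/2.21193 = 0.0866
Extrapolate from 27.4 m to 144.0 m: V₃ = 10.9 × (144.0/27.4)^0.0866 = 10.9 × 1.1545 = 12.5842 m/s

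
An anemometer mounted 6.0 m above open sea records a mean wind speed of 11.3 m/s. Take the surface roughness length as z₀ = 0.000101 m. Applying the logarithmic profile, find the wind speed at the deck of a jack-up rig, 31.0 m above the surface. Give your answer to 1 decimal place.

13.0 m/s

Log law: V(z) ∝ ln(z/z₀), so V₂/V₁ = ln(z₂/z₀) / ln(z₁/z₀).
ln(31.0/0.000101) = 12.6344, ln(6.0/0.000101) = 10.9921
V₂ = 11.3 × 12.6344/10.9921 = 11.3 × 1.1494 = 12.9882 m/s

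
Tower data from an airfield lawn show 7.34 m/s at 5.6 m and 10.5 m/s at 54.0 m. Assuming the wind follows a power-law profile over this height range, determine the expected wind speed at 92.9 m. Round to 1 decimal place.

First find α: α = ln(V₂/V₁)/ln(z₂/z₁) = ln(10.5/7.34)/ln(54.0/5.6) = 0.35804/2.26622 = 0.1580
Extrapolate from 54.0 m to 92.9 m: V₃ = 10.5 × (92.9/54.0)^0.1580 = 10.5 × 1.0895 = 11.4397 m/s

11.4 m/s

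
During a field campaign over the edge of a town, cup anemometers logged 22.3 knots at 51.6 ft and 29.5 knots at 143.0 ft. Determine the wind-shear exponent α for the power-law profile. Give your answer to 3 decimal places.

Power law: V₂/V₁ = (z₂/z₁)^α ⇒ α = ln(V₂/V₁) / ln(z₂/z₁)
α = ln(29.5/22.3) / ln(143.0/51.6) = ln(1.3229) / ln(2.7713)
  = 0.27980 / 1.01932 = 0.27450

α ≈ 0.274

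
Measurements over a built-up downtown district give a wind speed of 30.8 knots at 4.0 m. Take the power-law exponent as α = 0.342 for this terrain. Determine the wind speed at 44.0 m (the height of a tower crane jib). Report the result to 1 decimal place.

Power-law profile: V₂ = V₁ · (z₂/z₁)^α
V₂ = 30.8 × (44.0/4.0)^0.342 = 30.8 × (11.0000)^0.342
    = 30.8 × 2.2707 = 69.9370 knots

69.9 knots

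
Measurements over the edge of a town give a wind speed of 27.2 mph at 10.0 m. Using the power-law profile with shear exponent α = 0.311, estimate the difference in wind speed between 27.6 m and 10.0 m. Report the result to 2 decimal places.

10.10 mph

Power law: V₂ = V₁ · (z₂/z₁)^α = 27.2 × (2.7600)^0.311 = 37.2985 mph
ΔV = 37.2985 − 27.2 = 10.0985 mph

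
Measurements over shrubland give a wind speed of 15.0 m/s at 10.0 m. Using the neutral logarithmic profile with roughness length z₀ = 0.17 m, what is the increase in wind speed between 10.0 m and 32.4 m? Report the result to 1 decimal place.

4.3 m/s

Log law: V₂ = V₁ · ln(z₂/z₀)/ln(z₁/z₀) = 15.0 × 5.2501/4.0745 = 19.3278 m/s
ΔV = 19.3278 − 15.0 = 4.3278 m/s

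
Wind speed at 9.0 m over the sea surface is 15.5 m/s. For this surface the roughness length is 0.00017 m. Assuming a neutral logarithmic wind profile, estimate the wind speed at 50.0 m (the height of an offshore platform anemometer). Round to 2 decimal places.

17.94 m/s

Log law: V(z) ∝ ln(z/z₀), so V₂/V₁ = ln(z₂/z₀) / ln(z₁/z₀).
ln(50.0/0.00017) = 12.5917, ln(9.0/0.00017) = 10.8769
V₂ = 15.5 × 12.5917/10.8769 = 15.5 × 1.1577 = 17.9436 m/s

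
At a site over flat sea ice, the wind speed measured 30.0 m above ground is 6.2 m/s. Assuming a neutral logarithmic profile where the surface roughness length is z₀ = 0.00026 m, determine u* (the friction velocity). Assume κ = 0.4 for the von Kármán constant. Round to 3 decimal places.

u* ≈ 0.213 m/s

Log law: V(z) = (u*/κ) · ln(z/z₀) ⇒ u* = κ · V / ln(z/z₀)
u* = 0.4 × 6.2 / ln(30.0/0.00026) = 0.4 × 6.2 / 11.6560
   = 2.4800 / 11.6560 = 0.2128 m/s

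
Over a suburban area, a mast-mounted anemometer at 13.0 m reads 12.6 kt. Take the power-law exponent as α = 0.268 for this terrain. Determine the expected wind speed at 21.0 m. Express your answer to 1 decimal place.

Power-law profile: V₂ = V₁ · (z₂/z₁)^α
V₂ = 12.6 × (21.0/13.0)^0.268 = 12.6 × (1.6154)^0.268
    = 12.6 × 1.1372 = 14.3281 kt

14.3 kt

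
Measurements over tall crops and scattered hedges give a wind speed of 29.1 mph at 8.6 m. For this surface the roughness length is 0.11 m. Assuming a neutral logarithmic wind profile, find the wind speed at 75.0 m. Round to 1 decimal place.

Log law: V(z) ∝ ln(z/z₀), so V₂/V₁ = ln(z₂/z₀) / ln(z₁/z₀).
ln(75.0/0.11) = 6.5248, ln(8.6/0.11) = 4.3590
V₂ = 29.1 × 6.5248/4.3590 = 29.1 × 1.4968 = 43.5579 mph

43.6 mph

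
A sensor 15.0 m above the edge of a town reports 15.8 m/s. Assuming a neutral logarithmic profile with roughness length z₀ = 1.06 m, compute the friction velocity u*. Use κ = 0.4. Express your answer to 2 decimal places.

Log law: V(z) = (u*/κ) · ln(z/z₀) ⇒ u* = κ · V / ln(z/z₀)
u* = 0.4 × 15.8 / ln(15.0/1.06) = 0.4 × 15.8 / 2.6498
   = 6.3200 / 2.6498 = 2.3851 m/s

u* ≈ 2.39 m/s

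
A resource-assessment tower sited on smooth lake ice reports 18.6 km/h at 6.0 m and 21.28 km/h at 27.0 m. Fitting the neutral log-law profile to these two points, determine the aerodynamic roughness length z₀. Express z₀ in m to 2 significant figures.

z₀ ≈ 0.00018 m

Log law: V(z) ∝ ln(z/z₀). With r = V₁/V₂ = 18.6/21.28 = 0.87406,
r · ln(z₂/z₀) = ln(z₁/z₀) ⇒ ln z₀ = (ln z₁ − r·ln z₂)/(1 − r)
ln z₀ = (1.79176 − 0.87406×3.29584) / 0.12594 = -8.6470
z₀ = exp(-8.6470) = 0.0001757 m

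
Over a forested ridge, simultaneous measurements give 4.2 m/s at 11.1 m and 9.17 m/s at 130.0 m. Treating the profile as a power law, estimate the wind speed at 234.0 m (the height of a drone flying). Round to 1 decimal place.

11.1 m/s

First find α: α = ln(V₂/V₁)/ln(z₂/z₁) = ln(9.17/4.2)/ln(130.0/11.1) = 0.78085/2.46059 = 0.3173
Extrapolate from 130.0 m to 234.0 m: V₃ = 9.17 × (234.0/130.0)^0.3173 = 9.17 × 1.2051 = 11.0504 m/s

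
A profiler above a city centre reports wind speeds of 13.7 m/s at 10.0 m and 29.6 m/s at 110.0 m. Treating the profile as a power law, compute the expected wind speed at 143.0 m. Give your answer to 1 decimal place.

32.2 m/s

First find α: α = ln(V₂/V₁)/ln(z₂/z₁) = ln(29.6/13.7)/ln(110.0/10.0) = 0.77038/2.39790 = 0.3213
Extrapolate from 110.0 m to 143.0 m: V₃ = 29.6 × (143.0/110.0)^0.3213 = 29.6 × 1.0879 = 32.2032 m/s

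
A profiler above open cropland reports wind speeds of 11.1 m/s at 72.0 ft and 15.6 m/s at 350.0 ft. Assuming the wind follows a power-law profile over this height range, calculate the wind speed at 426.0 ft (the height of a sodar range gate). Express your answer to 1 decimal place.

First find α: α = ln(V₂/V₁)/ln(z₂/z₁) = ln(15.6/11.1)/ln(350.0/72.0) = 0.34033/1.58127 = 0.2152
Extrapolate from 350.0 ft to 426.0 ft: V₃ = 15.6 × (426.0/350.0)^0.2152 = 15.6 × 1.0432 = 16.2739 m/s

16.3 m/s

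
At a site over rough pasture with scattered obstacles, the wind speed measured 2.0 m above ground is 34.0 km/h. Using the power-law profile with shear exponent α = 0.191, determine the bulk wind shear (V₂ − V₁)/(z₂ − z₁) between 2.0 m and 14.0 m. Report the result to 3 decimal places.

1.275 km/h/m

Power law: V₂ = V₁ · (z₂/z₁)^α = 34.0 × (7.0000)^0.191 = 49.3052 km/h
ΔV/Δz = (49.3052 − 34.0)/(14.0 − 2.0) = 15.3052/12.0000 = 1.27543 km/h/m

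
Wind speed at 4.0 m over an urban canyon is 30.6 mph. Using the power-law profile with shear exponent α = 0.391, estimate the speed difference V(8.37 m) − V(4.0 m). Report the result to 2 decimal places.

Power law: V₂ = V₁ · (z₂/z₁)^α = 30.6 × (2.0925)^0.391 = 40.8415 mph
ΔV = 40.8415 − 30.6 = 10.2415 mph

10.24 mph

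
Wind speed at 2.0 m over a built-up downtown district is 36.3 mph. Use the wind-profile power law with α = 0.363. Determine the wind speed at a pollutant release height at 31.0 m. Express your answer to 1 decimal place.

Power-law profile: V₂ = V₁ · (z₂/z₁)^α
V₂ = 36.3 × (31.0/2.0)^0.363 = 36.3 × (15.5000)^0.363
    = 36.3 × 2.7045 = 98.1741 mph

98.2 mph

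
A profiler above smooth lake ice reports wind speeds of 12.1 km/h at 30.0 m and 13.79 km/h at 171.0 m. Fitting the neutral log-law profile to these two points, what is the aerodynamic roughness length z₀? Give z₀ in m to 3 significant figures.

z₀ ≈ 0.000116 m

Log law: V(z) ∝ ln(z/z₀). With r = V₁/V₂ = 12.1/13.79 = 0.87745,
r · ln(z₂/z₀) = ln(z₁/z₀) ⇒ ln z₀ = (ln z₁ − r·ln z₂)/(1 − r)
ln z₀ = (3.40120 − 0.87745×5.14166) / 0.12255 = -9.0601
z₀ = exp(-9.0601) = 0.0001162 m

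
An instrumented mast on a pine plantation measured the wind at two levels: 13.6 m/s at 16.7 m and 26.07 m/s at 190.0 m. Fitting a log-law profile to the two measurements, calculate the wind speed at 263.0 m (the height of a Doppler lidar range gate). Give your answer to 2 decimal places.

27.74 m/s

Log law: V ∝ ln(z/z₀). From the pair, with r = V₁/V₂ = 0.52167,
ln z₀ = (ln z₁ − r·ln z₂)/(1 − r) = (2.8154 − 0.52167×5.2470)/0.47833 = 0.1634 → z₀ = 1.178 m
V₃ = V₁ · ln(z₃/z₀)/ln(z₁/z₀) = 13.6 × 5.4087/2.6520 = 27.7374 m/s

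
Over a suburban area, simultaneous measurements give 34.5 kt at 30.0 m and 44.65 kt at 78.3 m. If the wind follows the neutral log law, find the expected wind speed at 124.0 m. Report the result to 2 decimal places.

Log law: V ∝ ln(z/z₀). From the pair, with r = V₁/V₂ = 0.77268,
ln z₀ = (ln z₁ − r·ln z₂)/(1 − r) = (3.4012 − 0.77268×4.3605)/0.22732 = 0.1404 → z₀ = 1.151 m
V₃ = V₁ · ln(z₃/z₀)/ln(z₁/z₀) = 34.5 × 4.6799/3.2608 = 49.5140 kt

49.51 kt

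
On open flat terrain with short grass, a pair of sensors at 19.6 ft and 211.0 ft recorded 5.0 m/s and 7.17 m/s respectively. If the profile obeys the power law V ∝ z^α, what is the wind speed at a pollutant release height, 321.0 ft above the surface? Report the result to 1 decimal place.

First find α: α = ln(V₂/V₁)/ln(z₂/z₁) = ln(7.17/5.0)/ln(211.0/19.6) = 0.36047/2.37633 = 0.1517
Extrapolate from 211.0 ft to 321.0 ft: V₃ = 7.17 × (321.0/211.0)^0.1517 = 7.17 × 1.0657 = 7.6412 m/s

7.6 m/s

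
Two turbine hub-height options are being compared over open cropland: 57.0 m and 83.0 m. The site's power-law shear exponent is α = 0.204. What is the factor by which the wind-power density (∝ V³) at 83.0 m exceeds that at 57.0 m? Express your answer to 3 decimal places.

1.259

Speed ratio: V_B/V_A = (z_B/z_A)^α = (83.0/57.0)^0.204 = (1.4561)^0.204 = 1.07968
Power-density ratio: P_B/P_A = (V_B/V_A)³ = (1.07968)³ = 1.25858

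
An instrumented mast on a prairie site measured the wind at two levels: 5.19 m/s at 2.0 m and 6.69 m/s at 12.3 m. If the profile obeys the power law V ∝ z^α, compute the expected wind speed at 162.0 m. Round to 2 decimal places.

9.59 m/s

First find α: α = ln(V₂/V₁)/ln(z₂/z₁) = ln(6.69/5.19)/ln(12.3/2.0) = 0.25388/1.81645 = 0.1398
Extrapolate from 12.3 m to 162.0 m: V₃ = 6.69 × (162.0/12.3)^0.1398 = 6.69 × 1.4338 = 9.5920 m/s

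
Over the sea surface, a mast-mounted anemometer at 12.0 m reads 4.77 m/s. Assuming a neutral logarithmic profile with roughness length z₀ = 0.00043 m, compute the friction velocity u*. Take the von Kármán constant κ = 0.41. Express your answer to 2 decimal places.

Log law: V(z) = (u*/κ) · ln(z/z₀) ⇒ u* = κ · V / ln(z/z₀)
u* = 0.41 × 4.77 / ln(12.0/0.00043) = 0.41 × 4.77 / 10.2366
   = 1.9557 / 10.2366 = 0.1910 m/s

u* ≈ 0.19 m/s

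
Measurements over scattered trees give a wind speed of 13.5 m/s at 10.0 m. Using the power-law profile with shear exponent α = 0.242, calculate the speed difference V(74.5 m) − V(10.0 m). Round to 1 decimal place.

Power law: V₂ = V₁ · (z₂/z₁)^α = 13.5 × (7.4500)^0.242 = 21.9480 m/s
ΔV = 21.9480 − 13.5 = 8.4480 m/s

8.4 m/s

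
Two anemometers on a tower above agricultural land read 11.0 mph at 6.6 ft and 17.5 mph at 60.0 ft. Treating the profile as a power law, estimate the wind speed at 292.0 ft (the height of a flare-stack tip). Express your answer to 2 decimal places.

24.41 mph

First find α: α = ln(V₂/V₁)/ln(z₂/z₁) = ln(17.5/11.0)/ln(60.0/6.6) = 0.46431/2.20727 = 0.2104
Extrapolate from 60.0 ft to 292.0 ft: V₃ = 17.5 × (292.0/60.0)^0.2104 = 17.5 × 1.3950 = 24.4117 mph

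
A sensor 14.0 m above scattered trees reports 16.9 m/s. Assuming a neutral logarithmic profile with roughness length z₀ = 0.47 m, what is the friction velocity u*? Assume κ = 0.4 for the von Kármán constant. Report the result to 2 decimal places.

u* ≈ 1.99 m/s

Log law: V(z) = (u*/κ) · ln(z/z₀) ⇒ u* = κ · V / ln(z/z₀)
u* = 0.4 × 16.9 / ln(14.0/0.47) = 0.4 × 16.9 / 3.3941
   = 6.7600 / 3.3941 = 1.9917 m/s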